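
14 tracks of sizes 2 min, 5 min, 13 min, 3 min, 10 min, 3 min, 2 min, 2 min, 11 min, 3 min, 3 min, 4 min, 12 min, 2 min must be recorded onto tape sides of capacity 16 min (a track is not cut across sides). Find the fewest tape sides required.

Total = 13 + 12 + 11 + 10 + 5 + 4 + 3 + 3 + 3 + 3 + 2 + 2 + 2 + 2 = 75 min.
Lower bound: ⌈75/16⌉ = 5 tape sides.
A packing using 5 tape sides:
  side 1: 13 + 3 = 16
  side 2: 12 + 4 = 16
  side 3: 11 + 5 = 16
  side 4: 10 + 3 + 3 = 16
  side 5: 3 + 2 + 2 + 2 + 2 = 11
This matches the lower bound, so 5 is optimal.

5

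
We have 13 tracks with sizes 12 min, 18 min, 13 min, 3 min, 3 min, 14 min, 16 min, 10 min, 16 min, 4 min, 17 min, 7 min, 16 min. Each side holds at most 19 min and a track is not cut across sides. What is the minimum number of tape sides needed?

9

Total = 18 + 17 + 16 + 16 + 16 + 14 + 13 + 12 + 10 + 7 + 4 + 3 + 3 = 149 min.
Lower bound: ⌈149/19⌉ = 8 tape sides.
Also, 9 tracks each exceed 19/2 min, and no two of those can share a side, so at least 9 tape sides are needed.
A packing using 9 tape sides:
  side 1: 18 = 18
  side 2: 17 = 17
  side 3: 16 + 3 = 19
  side 4: 16 + 3 = 19
  side 5: 16 = 16
  side 6: 14 + 4 = 18
  side 7: 13 = 13
  side 8: 12 + 7 = 19
  side 9: 10 = 10
This matches the lower bound, so 9 is optimal.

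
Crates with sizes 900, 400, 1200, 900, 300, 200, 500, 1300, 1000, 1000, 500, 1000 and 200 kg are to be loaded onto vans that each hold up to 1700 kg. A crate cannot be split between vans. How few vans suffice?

Total = 1300 + 1200 + 1000 + 1000 + 1000 + 900 + 900 + 500 + 500 + 400 + 300 + 200 + 200 = 9400 kg.
Lower bound: ⌈9400/1700⌉ = 6 vans.
Also, 7 crates each exceed 850 kg, and no two of those can share a van, so at least 7 vans are needed.
A packing using 7 vans:
  van 1: 1300 + 400 = 1700
  van 2: 1200 + 500 = 1700
  van 3: 1000 + 500 + 200 = 1700
  van 4: 1000 + 300 + 200 = 1500
  van 5: 1000 = 1000
  van 6: 900 = 900
  van 7: 900 = 900
This matches the lower bound, so 7 is optimal.

7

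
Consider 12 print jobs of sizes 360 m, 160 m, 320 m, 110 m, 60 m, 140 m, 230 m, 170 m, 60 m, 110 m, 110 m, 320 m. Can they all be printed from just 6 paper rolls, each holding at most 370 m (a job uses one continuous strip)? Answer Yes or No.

No

Total = 2150 m; ⌈2150/370⌉ = 6.
The bound of 6 does not rule out 6, but exhaustive search shows no assignment into 6 paper rolls of capacity 370 m exists — the minimum is 7.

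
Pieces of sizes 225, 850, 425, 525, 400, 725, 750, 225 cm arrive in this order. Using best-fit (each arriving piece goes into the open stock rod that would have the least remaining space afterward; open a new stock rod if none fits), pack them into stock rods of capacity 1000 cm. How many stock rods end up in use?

5

  225 → stock rod 1 (new)  [load 225/1000]
  850 → stock rod 2 (new)  [load 850/1000]
  425 → stock rod 1  [load 650/1000]
  525 → stock rod 3 (new)  [load 525/1000]
  400 → stock rod 3  [load 925/1000]
  725 → stock rod 4 (new)  [load 725/1000]
  750 → stock rod 5 (new)  [load 750/1000]
  225 → stock rod 5  [load 975/1000]
5 stock rods opened.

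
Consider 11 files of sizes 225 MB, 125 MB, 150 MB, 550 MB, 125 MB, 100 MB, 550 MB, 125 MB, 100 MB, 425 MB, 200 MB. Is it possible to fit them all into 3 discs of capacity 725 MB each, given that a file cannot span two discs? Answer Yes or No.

Total = 2675 MB; ⌈2675/725⌉ = 4.
At least 4 discs are required, but only 3 are allowed.

No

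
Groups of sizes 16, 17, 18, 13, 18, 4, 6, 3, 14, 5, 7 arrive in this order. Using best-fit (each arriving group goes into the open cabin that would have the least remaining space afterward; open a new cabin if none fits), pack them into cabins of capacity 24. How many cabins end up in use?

6

  16 → cabin 1 (new)  [load 16/24]
  17 → cabin 2 (new)  [load 17/24]
  18 → cabin 3 (new)  [load 18/24]
  13 → cabin 4 (new)  [load 13/24]
  18 → cabin 5 (new)  [load 18/24]
  4 → cabin 3  [load 22/24]
  6 → cabin 5  [load 24/24]
  3 → cabin 2  [load 20/24]
  14 → cabin 6 (new)  [load 14/24]
  5 → cabin 1  [load 21/24]
  7 → cabin 6  [load 21/24]
6 cabins opened.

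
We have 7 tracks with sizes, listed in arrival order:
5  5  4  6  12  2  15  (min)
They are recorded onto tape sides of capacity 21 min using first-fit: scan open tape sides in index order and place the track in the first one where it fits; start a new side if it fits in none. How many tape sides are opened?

3

  5 → side 1 (new)  [load 5/21]
  5 → side 1  [load 10/21]
  4 → side 1  [load 14/21]
  6 → side 1  [load 20/21]
  12 → side 2 (new)  [load 12/21]
  2 → side 2  [load 14/21]
  15 → side 3 (new)  [load 15/21]
3 tape sides opened.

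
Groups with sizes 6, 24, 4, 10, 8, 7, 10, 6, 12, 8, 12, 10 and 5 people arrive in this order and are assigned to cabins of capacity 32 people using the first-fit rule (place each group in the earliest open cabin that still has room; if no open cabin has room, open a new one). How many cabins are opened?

5

  6 → cabin 1 (new)  [load 6/32]
  24 → cabin 1  [load 30/32]
  4 → cabin 2 (new)  [load 4/32]
  10 → cabin 2  [load 14/32]
  8 → cabin 2  [load 22/32]
  7 → cabin 2  [load 29/32]
  10 → cabin 3 (new)  [load 10/32]
  6 → cabin 3  [load 16/32]
  12 → cabin 3  [load 28/32]
  8 → cabin 4 (new)  [load 8/32]
  12 → cabin 4  [load 20/32]
  10 → cabin 4  [load 30/32]
  5 → cabin 5 (new)  [load 5/32]
5 cabins opened.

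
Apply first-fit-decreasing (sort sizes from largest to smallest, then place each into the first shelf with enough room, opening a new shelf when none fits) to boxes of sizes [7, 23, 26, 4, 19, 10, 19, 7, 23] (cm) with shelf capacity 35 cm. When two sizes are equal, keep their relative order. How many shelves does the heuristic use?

Sorted descending: 26, 23, 23, 19, 19, 10, 7, 7, 4.
  26 → shelf 1 (new)  [load 26/35]
  23 → shelf 2 (new)  [load 23/35]
  23 → shelf 3 (new)  [load 23/35]
  19 → shelf 4 (new)  [load 19/35]
  19 → shelf 5 (new)  [load 19/35]
  10 → shelf 2  [load 33/35]
  7 → shelf 1  [load 33/35]
  7 → shelf 3  [load 30/35]
  4 → shelf 3  [load 34/35]
5 shelves opened.

5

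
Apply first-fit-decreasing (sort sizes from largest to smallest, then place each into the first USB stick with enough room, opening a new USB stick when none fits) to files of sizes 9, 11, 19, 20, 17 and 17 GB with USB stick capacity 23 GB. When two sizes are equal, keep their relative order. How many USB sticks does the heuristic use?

5

Sorted descending: 20, 19, 17, 17, 11, 9.
  20 → USB stick 1 (new)  [load 20/23]
  19 → USB stick 2 (new)  [load 19/23]
  17 → USB stick 3 (new)  [load 17/23]
  17 → USB stick 4 (new)  [load 17/23]
  11 → USB stick 5 (new)  [load 11/23]
  9 → USB stick 5  [load 20/23]
5 USB sticks opened.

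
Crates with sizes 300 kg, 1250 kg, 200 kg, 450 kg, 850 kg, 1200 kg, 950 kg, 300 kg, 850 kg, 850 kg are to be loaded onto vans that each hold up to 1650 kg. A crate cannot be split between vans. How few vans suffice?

6

Total = 1250 + 1200 + 950 + 850 + 850 + 850 + 450 + 300 + 300 + 200 = 7200 kg.
Lower bound: ⌈7200/1650⌉ = 5 vans.
Also, 6 crates each exceed 825 kg, and no two of those can share a van, so at least 6 vans are needed.
A packing using 6 vans:
  van 1: 1250 + 300 = 1550
  van 2: 1200 + 450 = 1650
  van 3: 950 + 300 + 200 = 1450
  van 4: 850 = 850
  van 5: 850 = 850
  van 6: 850 = 850
This matches the lower bound, so 6 is optimal.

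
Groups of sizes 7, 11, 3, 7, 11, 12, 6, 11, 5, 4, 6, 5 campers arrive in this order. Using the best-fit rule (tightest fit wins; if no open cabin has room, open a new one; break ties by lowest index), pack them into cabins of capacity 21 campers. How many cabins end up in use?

  7 → cabin 1 (new)  [load 7/21]
  11 → cabin 1  [load 18/21]
  3 → cabin 1  [load 21/21]
  7 → cabin 2 (new)  [load 7/21]
  11 → cabin 2  [load 18/21]
  12 → cabin 3 (new)  [load 12/21]
  6 → cabin 3  [load 18/21]
  11 → cabin 4 (new)  [load 11/21]
  5 → cabin 4  [load 16/21]
  4 → cabin 4  [load 20/21]
  6 → cabin 5 (new)  [load 6/21]
  5 → cabin 5  [load 11/21]
5 cabins opened.

5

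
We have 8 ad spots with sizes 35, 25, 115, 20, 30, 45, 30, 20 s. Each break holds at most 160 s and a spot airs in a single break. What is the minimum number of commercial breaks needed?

2

Total = 115 + 45 + 35 + 30 + 30 + 25 + 20 + 20 = 320 s.
Lower bound: ⌈320/160⌉ = 2 commercial breaks.
A packing using 2 commercial breaks:
  break 1: 115 + 45 = 160
  break 2: 35 + 30 + 30 + 25 + 20 + 20 = 160
This matches the lower bound, so 2 is optimal.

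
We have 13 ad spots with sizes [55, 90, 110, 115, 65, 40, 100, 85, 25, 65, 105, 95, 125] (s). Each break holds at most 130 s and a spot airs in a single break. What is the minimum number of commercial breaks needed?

Total = 125 + 115 + 110 + 105 + 100 + 95 + 90 + 85 + 65 + 65 + 55 + 40 + 25 = 1075 s.
Lower bound: ⌈1075/130⌉ = 9 commercial breaks.
A packing using 10 commercial breaks:
  break 1: 125 = 125
  break 2: 115 = 115
  break 3: 110 = 110
  break 4: 105 + 25 = 130
  break 5: 100 = 100
  break 6: 95 = 95
  break 7: 90 + 40 = 130
  break 8: 85 = 85
  break 9: 65 + 65 = 130
  break 10: 55 = 55
No arrangement into 9 commercial breaks stays within capacity, so 10 is optimal.

10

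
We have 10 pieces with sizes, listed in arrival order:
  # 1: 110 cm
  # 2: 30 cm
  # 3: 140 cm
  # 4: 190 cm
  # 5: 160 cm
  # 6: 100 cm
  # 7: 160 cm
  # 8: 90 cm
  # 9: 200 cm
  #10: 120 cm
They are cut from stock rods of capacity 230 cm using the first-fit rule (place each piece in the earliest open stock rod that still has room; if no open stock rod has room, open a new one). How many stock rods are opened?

7

  110 → stock rod 1 (new)  [load 110/230]
  30 → stock rod 1  [load 140/230]
  140 → stock rod 2 (new)  [load 140/230]
  190 → stock rod 3 (new)  [load 190/230]
  160 → stock rod 4 (new)  [load 160/230]
  100 → stock rod 5 (new)  [load 100/230]
  160 → stock rod 6 (new)  [load 160/230]
  90 → stock rod 1  [load 230/230]
  200 → stock rod 7 (new)  [load 200/230]
  120 → stock rod 5  [load 220/230]
7 stock rods opened.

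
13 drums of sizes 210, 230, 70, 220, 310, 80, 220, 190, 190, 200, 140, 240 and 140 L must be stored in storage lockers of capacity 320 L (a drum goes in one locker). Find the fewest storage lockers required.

10

Total = 310 + 240 + 230 + 220 + 220 + 210 + 200 + 190 + 190 + 140 + 140 + 80 + 70 = 2440 L.
Lower bound: ⌈2440/320⌉ = 8 storage lockers.
Also, 9 drums each exceed 160 L, and no two of those can share a locker, so at least 9 storage lockers are needed.
A packing using 10 storage lockers:
  locker 1: 310 = 310
  locker 2: 240 + 80 = 320
  locker 3: 230 + 70 = 300
  locker 4: 220 = 220
  locker 5: 220 = 220
  locker 6: 210 = 210
  locker 7: 200 = 200
  locker 8: 190 = 190
  locker 9: 190 = 190
  locker 10: 140 + 140 = 280
No arrangement into 9 storage lockers stays within capacity, so 10 is optimal.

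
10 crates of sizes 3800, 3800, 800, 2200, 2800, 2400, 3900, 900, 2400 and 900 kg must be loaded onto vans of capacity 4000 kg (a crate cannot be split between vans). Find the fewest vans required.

7

Total = 3900 + 3800 + 3800 + 2800 + 2400 + 2400 + 2200 + 900 + 900 + 800 = 23900 kg.
Lower bound: ⌈23900/4000⌉ = 6 vans.
Also, 7 crates each exceed 2000 kg, and no two of those can share a van, so at least 7 vans are needed.
A packing using 7 vans:
  van 1: 3900 = 3900
  van 2: 3800 = 3800
  van 3: 3800 = 3800
  van 4: 2800 + 900 = 3700
  van 5: 2400 + 900 = 3300
  van 6: 2400 + 800 = 3200
  van 7: 2200 = 2200
This matches the lower bound, so 7 is optimal.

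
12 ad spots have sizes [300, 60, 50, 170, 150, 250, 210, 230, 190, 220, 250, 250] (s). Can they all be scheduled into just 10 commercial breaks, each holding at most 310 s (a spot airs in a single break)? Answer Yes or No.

Yes

A valid assignment using 10 commercial breaks:
  break 1: 300 = 300
  break 2: 250 + 60 = 310
  break 3: 250 + 50 = 300
  break 4: 250 = 250
  break 5: 230 = 230
  break 6: 220 = 220
  break 7: 210 = 210
  break 8: 190 = 190
  break 9: 170 = 170
  break 10: 150 = 150
Every load is within 310 s, so 10 commercial breaks suffice.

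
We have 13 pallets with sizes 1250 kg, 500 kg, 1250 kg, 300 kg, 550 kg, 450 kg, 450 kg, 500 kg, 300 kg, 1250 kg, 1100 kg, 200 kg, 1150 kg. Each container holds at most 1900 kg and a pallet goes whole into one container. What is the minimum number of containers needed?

5

Total = 1250 + 1250 + 1250 + 1150 + 1100 + 550 + 500 + 500 + 450 + 450 + 300 + 300 + 200 = 9250 kg.
Lower bound: ⌈9250/1900⌉ = 5 containers.
A packing using 5 containers:
  container 1: 1250 + 550 = 1800
  container 2: 1250 + 500 = 1750
  container 3: 1250 + 450 + 200 = 1900
  container 4: 1150 + 450 + 300 = 1900
  container 5: 1100 + 500 + 300 = 1900
This matches the lower bound, so 5 is optimal.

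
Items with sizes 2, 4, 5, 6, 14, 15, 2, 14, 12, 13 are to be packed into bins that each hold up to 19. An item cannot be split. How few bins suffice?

5

Total = 15 + 14 + 14 + 13 + 12 + 6 + 5 + 4 + 2 + 2 = 87.
Lower bound: ⌈87/19⌉ = 5 bins.
A packing using 5 bins:
  bin 1: 15 + 4 = 19
  bin 2: 14 + 5 = 19
  bin 3: 14 + 2 + 2 = 18
  bin 4: 13 + 6 = 19
  bin 5: 12 = 12
This matches the lower bound, so 5 is optimal.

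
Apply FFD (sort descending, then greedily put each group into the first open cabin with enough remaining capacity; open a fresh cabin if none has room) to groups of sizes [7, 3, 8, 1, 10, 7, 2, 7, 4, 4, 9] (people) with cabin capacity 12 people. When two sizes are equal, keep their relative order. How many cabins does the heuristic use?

6

Sorted descending: 10, 9, 8, 7, 7, 7, 4, 4, 3, 2, 1.
  10 → cabin 1 (new)  [load 10/12]
  9 → cabin 2 (new)  [load 9/12]
  8 → cabin 3 (new)  [load 8/12]
  7 → cabin 4 (new)  [load 7/12]
  7 → cabin 5 (new)  [load 7/12]
  7 → cabin 6 (new)  [load 7/12]
  4 → cabin 3  [load 12/12]
  4 → cabin 4  [load 11/12]
  3 → cabin 2  [load 12/12]
  2 → cabin 1  [load 12/12]
  1 → cabin 4  [load 12/12]
6 cabins opened.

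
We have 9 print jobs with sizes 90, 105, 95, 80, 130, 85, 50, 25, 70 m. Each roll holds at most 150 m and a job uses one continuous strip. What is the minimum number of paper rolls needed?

6

Total = 130 + 105 + 95 + 90 + 85 + 80 + 70 + 50 + 25 = 730 m.
Lower bound: ⌈730/150⌉ = 5 paper rolls.
Also, 6 print jobs each exceed 75 m, and no two of those can share a roll, so at least 6 paper rolls are needed.
A packing using 6 paper rolls:
  roll 1: 130 = 130
  roll 2: 105 + 25 = 130
  roll 3: 95 + 50 = 145
  roll 4: 90 = 90
  roll 5: 85 = 85
  roll 6: 80 + 70 = 150
This matches the lower bound, so 6 is optimal.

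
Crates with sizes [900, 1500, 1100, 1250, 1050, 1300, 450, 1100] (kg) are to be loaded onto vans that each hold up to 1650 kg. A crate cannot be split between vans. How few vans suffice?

7

Total = 1500 + 1300 + 1250 + 1100 + 1100 + 1050 + 900 + 450 = 8650 kg.
Lower bound: ⌈8650/1650⌉ = 6 vans.
Also, 7 crates each exceed 825 kg, and no two of those can share a van, so at least 7 vans are needed.
A packing using 7 vans:
  van 1: 1500 = 1500
  van 2: 1300 = 1300
  van 3: 1250 = 1250
  van 4: 1100 + 450 = 1550
  van 5: 1100 = 1100
  van 6: 1050 = 1050
  van 7: 900 = 900
This matches the lower bound, so 7 is optimal.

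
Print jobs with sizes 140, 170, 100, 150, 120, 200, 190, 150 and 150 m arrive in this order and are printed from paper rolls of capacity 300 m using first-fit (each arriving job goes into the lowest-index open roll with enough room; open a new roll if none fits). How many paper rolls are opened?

  140 → roll 1 (new)  [load 140/300]
  170 → roll 2 (new)  [load 170/300]
  100 → roll 1  [load 240/300]
  150 → roll 3 (new)  [load 150/300]
  120 → roll 2  [load 290/300]
  200 → roll 4 (new)  [load 200/300]
  190 → roll 5 (new)  [load 190/300]
  150 → roll 3  [load 300/300]
  150 → roll 6 (new)  [load 150/300]
6 paper rolls opened.

6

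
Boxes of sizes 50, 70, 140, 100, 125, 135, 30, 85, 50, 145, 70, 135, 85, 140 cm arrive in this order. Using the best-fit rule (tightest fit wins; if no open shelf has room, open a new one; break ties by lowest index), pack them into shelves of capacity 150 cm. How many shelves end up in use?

11

  50 → shelf 1 (new)  [load 50/150]
  70 → shelf 1  [load 120/150]
  140 → shelf 2 (new)  [load 140/150]
  100 → shelf 3 (new)  [load 100/150]
  125 → shelf 4 (new)  [load 125/150]
  135 → shelf 5 (new)  [load 135/150]
  30 → shelf 1  [load 150/150]
  85 → shelf 6 (new)  [load 85/150]
  50 → shelf 3  [load 150/150]
  145 → shelf 7 (new)  [load 145/150]
  70 → shelf 8 (new)  [load 70/150]
  135 → shelf 9 (new)  [load 135/150]
  85 → shelf 10 (new)  [load 85/150]
  140 → shelf 11 (new)  [load 140/150]
11 shelves opened.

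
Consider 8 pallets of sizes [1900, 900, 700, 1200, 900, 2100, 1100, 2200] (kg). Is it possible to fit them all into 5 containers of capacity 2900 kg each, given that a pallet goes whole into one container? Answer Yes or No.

A valid assignment using 5 containers:
  container 1: 2200 + 700 = 2900
  container 2: 2100 = 2100
  container 3: 1900 + 900 = 2800
  container 4: 1200 + 1100 = 2300
  container 5: 900 = 900
Every load is within 2900 kg, so 5 containers suffice.

Yes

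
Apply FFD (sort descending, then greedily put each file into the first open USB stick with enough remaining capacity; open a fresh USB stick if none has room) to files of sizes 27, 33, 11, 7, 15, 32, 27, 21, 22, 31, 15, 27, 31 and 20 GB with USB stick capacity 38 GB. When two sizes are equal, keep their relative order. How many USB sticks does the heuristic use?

10

Sorted descending: 33, 32, 31, 31, 27, 27, 27, 22, 21, 20, 15, 15, 11, 7.
  33 → USB stick 1 (new)  [load 33/38]
  32 → USB stick 2 (new)  [load 32/38]
  31 → USB stick 3 (new)  [load 31/38]
  31 → USB stick 4 (new)  [load 31/38]
  27 → USB stick 5 (new)  [load 27/38]
  27 → USB stick 6 (new)  [load 27/38]
  27 → USB stick 7 (new)  [load 27/38]
  22 → USB stick 8 (new)  [load 22/38]
  21 → USB stick 9 (new)  [load 21/38]
  20 → USB stick 10 (new)  [load 20/38]
  15 → USB stick 8  [load 37/38]
  15 → USB stick 9  [load 36/38]
  11 → USB stick 5  [load 38/38]
  7 → USB stick 3  [load 38/38]
10 USB sticks opened.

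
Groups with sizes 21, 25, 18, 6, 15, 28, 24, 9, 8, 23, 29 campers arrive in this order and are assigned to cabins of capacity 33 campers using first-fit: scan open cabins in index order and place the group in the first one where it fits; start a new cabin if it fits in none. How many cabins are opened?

7

  21 → cabin 1 (new)  [load 21/33]
  25 → cabin 2 (new)  [load 25/33]
  18 → cabin 3 (new)  [load 18/33]
  6 → cabin 1  [load 27/33]
  15 → cabin 3  [load 33/33]
  28 → cabin 4 (new)  [load 28/33]
  24 → cabin 5 (new)  [load 24/33]
  9 → cabin 5  [load 33/33]
  8 → cabin 2  [load 33/33]
  23 → cabin 6 (new)  [load 23/33]
  29 → cabin 7 (new)  [load 29/33]
7 cabins opened.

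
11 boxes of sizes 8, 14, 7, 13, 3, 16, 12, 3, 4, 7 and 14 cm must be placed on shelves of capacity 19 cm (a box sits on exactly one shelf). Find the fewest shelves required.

Total = 16 + 14 + 14 + 13 + 12 + 8 + 7 + 7 + 4 + 3 + 3 = 101 cm.
Lower bound: ⌈101/19⌉ = 6 shelves.
A packing using 6 shelves:
  shelf 1: 16 + 3 = 19
  shelf 2: 14 + 4 = 18
  shelf 3: 14 + 3 = 17
  shelf 4: 13 = 13
  shelf 5: 12 + 7 = 19
  shelf 6: 8 + 7 = 15
This matches the lower bound, so 6 is optimal.

6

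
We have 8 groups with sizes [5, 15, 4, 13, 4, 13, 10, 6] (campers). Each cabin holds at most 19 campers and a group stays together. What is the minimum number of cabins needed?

Total = 15 + 13 + 13 + 10 + 6 + 5 + 4 + 4 = 70 campers.
Lower bound: ⌈70/19⌉ = 4 cabins.
A packing using 4 cabins:
  cabin 1: 15 + 4 = 19
  cabin 2: 13 + 6 = 19
  cabin 3: 13 + 5 = 18
  cabin 4: 10 + 4 = 14
This matches the lower bound, so 4 is optimal.

4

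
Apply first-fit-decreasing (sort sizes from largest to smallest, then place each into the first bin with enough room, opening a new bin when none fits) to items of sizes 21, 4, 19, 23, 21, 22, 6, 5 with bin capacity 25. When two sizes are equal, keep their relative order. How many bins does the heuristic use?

Sorted descending: 23, 22, 21, 21, 19, 6, 5, 4.
  23 → bin 1 (new)  [load 23/25]
  22 → bin 2 (new)  [load 22/25]
  21 → bin 3 (new)  [load 21/25]
  21 → bin 4 (new)  [load 21/25]
  19 → bin 5 (new)  [load 19/25]
  6 → bin 5  [load 25/25]
  5 → bin 6 (new)  [load 5/25]
  4 → bin 3  [load 25/25]
6 bins opened.

6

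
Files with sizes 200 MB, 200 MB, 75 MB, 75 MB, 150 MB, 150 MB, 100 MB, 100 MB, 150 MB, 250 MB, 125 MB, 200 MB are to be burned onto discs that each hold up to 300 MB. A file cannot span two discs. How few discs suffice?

Total = 250 + 200 + 200 + 200 + 150 + 150 + 150 + 125 + 100 + 100 + 75 + 75 = 1775 MB.
Lower bound: ⌈1775/300⌉ = 6 discs.
A packing using 7 discs:
  disc 1: 250 = 250
  disc 2: 200 + 100 = 300
  disc 3: 200 + 100 = 300
  disc 4: 200 + 75 = 275
  disc 5: 150 + 150 = 300
  disc 6: 150 + 125 = 275
  disc 7: 75 = 75
No arrangement into 6 discs stays within capacity, so 7 is optimal.

7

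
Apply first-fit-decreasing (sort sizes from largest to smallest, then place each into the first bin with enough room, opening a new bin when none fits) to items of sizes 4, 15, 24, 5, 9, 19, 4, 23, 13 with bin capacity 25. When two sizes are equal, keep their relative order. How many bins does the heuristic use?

Sorted descending: 24, 23, 19, 15, 13, 9, 5, 4, 4.
  24 → bin 1 (new)  [load 24/25]
  23 → bin 2 (new)  [load 23/25]
  19 → bin 3 (new)  [load 19/25]
  15 → bin 4 (new)  [load 15/25]
  13 → bin 5 (new)  [load 13/25]
  9 → bin 4  [load 24/25]
  5 → bin 3  [load 24/25]
  4 → bin 5  [load 17/25]
  4 → bin 5  [load 21/25]
5 bins opened.

5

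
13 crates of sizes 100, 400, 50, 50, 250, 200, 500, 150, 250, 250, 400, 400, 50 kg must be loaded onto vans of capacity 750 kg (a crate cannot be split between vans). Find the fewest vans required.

5

Total = 500 + 400 + 400 + 400 + 250 + 250 + 250 + 200 + 150 + 100 + 50 + 50 + 50 = 3050 kg.
Lower bound: ⌈3050/750⌉ = 5 vans.
A packing using 5 vans:
  van 1: 500 + 250 = 750
  van 2: 400 + 250 + 100 = 750
  van 3: 400 + 250 + 50 + 50 = 750
  van 4: 400 + 200 + 150 = 750
  van 5: 50 = 50
This matches the lower bound, so 5 is optimal.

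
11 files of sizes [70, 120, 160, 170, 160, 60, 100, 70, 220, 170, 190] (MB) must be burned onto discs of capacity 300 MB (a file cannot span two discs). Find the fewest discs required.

Total = 220 + 190 + 170 + 170 + 160 + 160 + 120 + 100 + 70 + 70 + 60 = 1490 MB.
Lower bound: ⌈1490/300⌉ = 5 discs.
Also, 6 files each exceed 150 MB, and no two of those can share a disc, so at least 6 discs are needed.
A packing using 6 discs:
  disc 1: 220 + 70 = 290
  disc 2: 190 + 100 = 290
  disc 3: 170 + 120 = 290
  disc 4: 170 + 70 + 60 = 300
  disc 5: 160 = 160
  disc 6: 160 = 160
This matches the lower bound, so 6 is optimal.

6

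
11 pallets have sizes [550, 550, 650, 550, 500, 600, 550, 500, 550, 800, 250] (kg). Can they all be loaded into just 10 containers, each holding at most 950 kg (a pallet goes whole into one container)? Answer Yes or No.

A valid assignment using 10 containers:
  container 1: 800 = 800
  container 2: 650 + 250 = 900
  container 3: 600 = 600
  container 4: 550 = 550
  container 5: 550 = 550
  container 6: 550 = 550
  container 7: 550 = 550
  container 8: 550 = 550
  container 9: 500 = 500
  container 10: 500 = 500
Every load is within 950 kg, so 10 containers suffice.

Yes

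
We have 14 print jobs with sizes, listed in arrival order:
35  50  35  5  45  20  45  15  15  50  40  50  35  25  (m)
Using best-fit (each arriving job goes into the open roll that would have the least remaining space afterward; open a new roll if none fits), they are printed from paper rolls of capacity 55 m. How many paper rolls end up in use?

  35 → roll 1 (new)  [load 35/55]
  50 → roll 2 (new)  [load 50/55]
  35 → roll 3 (new)  [load 35/55]
  5 → roll 2  [load 55/55]
  45 → roll 4 (new)  [load 45/55]
  20 → roll 1  [load 55/55]
  45 → roll 5 (new)  [load 45/55]
  15 → roll 3  [load 50/55]
  15 → roll 6 (new)  [load 15/55]
  50 → roll 7 (new)  [load 50/55]
  40 → roll 6  [load 55/55]
  50 → roll 8 (new)  [load 50/55]
  35 → roll 9 (new)  [load 35/55]
  25 → roll 10 (new)  [load 25/55]
10 paper rolls opened.

10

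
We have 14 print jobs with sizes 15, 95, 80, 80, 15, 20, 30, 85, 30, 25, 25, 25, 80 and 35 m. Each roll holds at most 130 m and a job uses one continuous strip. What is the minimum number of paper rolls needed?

Total = 95 + 85 + 80 + 80 + 80 + 35 + 30 + 30 + 25 + 25 + 25 + 20 + 15 + 15 = 640 m.
Lower bound: ⌈640/130⌉ = 5 paper rolls.
A packing using 5 paper rolls:
  roll 1: 95 + 35 = 130
  roll 2: 85 + 30 + 15 = 130
  roll 3: 80 + 30 + 20 = 130
  roll 4: 80 + 25 + 25 = 130
  roll 5: 80 + 25 + 15 = 120
This matches the lower bound, so 5 is optimal.

5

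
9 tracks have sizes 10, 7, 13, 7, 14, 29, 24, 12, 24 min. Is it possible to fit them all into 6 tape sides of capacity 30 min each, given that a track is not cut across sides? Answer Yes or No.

Yes

A valid assignment using 6 tape sides:
  side 1: 29 = 29
  side 2: 24 = 24
  side 3: 24 = 24
  side 4: 14 + 13 = 27
  side 5: 12 + 10 + 7 = 29
  side 6: 7 = 7
Every load is within 30 min, so 6 tape sides suffice.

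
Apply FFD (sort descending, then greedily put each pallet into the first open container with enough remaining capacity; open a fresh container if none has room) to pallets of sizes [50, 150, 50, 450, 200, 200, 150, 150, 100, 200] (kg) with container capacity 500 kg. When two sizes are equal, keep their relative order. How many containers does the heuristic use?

Sorted descending: 450, 200, 200, 200, 150, 150, 150, 100, 50, 50.
  450 → container 1 (new)  [load 450/500]
  200 → container 2 (new)  [load 200/500]
  200 → container 2  [load 400/500]
  200 → container 3 (new)  [load 200/500]
  150 → container 3  [load 350/500]
  150 → container 3  [load 500/500]
  150 → container 4 (new)  [load 150/500]
  100 → container 2  [load 500/500]
  50 → container 1  [load 500/500]
  50 → container 4  [load 200/500]
4 containers opened.

4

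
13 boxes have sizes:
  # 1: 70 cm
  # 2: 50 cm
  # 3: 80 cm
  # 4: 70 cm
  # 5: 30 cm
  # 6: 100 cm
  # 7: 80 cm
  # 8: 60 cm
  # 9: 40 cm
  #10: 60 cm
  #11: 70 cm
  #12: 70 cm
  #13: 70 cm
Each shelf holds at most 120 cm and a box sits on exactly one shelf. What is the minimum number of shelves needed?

9

Total = 100 + 80 + 80 + 70 + 70 + 70 + 70 + 70 + 60 + 60 + 50 + 40 + 30 = 850 cm.
Lower bound: ⌈850/120⌉ = 8 shelves.
A packing using 9 shelves:
  shelf 1: 100 = 100
  shelf 2: 80 + 40 = 120
  shelf 3: 80 + 30 = 110
  shelf 4: 70 + 50 = 120
  shelf 5: 70 = 70
  shelf 6: 70 = 70
  shelf 7: 70 = 70
  shelf 8: 70 = 70
  shelf 9: 60 + 60 = 120
No arrangement into 8 shelves stays within capacity, so 9 is optimal.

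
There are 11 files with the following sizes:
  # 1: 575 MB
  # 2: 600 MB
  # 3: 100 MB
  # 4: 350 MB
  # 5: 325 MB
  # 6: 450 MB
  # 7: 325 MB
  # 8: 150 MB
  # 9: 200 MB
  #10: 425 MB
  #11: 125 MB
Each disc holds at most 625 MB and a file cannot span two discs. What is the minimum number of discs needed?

7

Total = 600 + 575 + 450 + 425 + 350 + 325 + 325 + 200 + 150 + 125 + 100 = 3625 MB.
Lower bound: ⌈3625/625⌉ = 6 discs.
Also, 7 files each exceed 625/2 MB, and no two of those can share a disc, so at least 7 discs are needed.
A packing using 7 discs:
  disc 1: 600 = 600
  disc 2: 575 = 575
  disc 3: 450 + 150 = 600
  disc 4: 425 + 200 = 625
  disc 5: 350 + 125 + 100 = 575
  disc 6: 325 = 325
  disc 7: 325 = 325
This matches the lower bound, so 7 is optimal.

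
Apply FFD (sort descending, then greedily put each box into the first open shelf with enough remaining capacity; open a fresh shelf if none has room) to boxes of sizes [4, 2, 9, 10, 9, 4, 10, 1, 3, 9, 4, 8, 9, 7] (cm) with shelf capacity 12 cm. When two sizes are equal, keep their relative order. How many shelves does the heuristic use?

9

Sorted descending: 10, 10, 9, 9, 9, 9, 8, 7, 4, 4, 4, 3, 2, 1.
  10 → shelf 1 (new)  [load 10/12]
  10 → shelf 2 (new)  [load 10/12]
  9 → shelf 3 (new)  [load 9/12]
  9 → shelf 4 (new)  [load 9/12]
  9 → shelf 5 (new)  [load 9/12]
  9 → shelf 6 (new)  [load 9/12]
  8 → shelf 7 (new)  [load 8/12]
  7 → shelf 8 (new)  [load 7/12]
  4 → shelf 7  [load 12/12]
  4 → shelf 8  [load 11/12]
  4 → shelf 9 (new)  [load 4/12]
  3 → shelf 3  [load 12/12]
  2 → shelf 1  [load 12/12]
  1 → shelf 2  [load 11/12]
9 shelves opened.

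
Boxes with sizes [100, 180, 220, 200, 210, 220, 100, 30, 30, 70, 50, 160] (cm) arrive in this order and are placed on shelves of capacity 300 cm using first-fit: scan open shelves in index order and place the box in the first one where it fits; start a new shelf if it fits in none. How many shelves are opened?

  100 → shelf 1 (new)  [load 100/300]
  180 → shelf 1  [load 280/300]
  220 → shelf 2 (new)  [load 220/300]
  200 → shelf 3 (new)  [load 200/300]
  210 → shelf 4 (new)  [load 210/300]
  220 → shelf 5 (new)  [load 220/300]
  100 → shelf 3  [load 300/300]
  30 → shelf 2  [load 250/300]
  30 → shelf 2  [load 280/300]
  70 → shelf 4  [load 280/300]
  50 → shelf 5  [load 270/300]
  160 → shelf 6 (new)  [load 160/300]
6 shelves opened.

6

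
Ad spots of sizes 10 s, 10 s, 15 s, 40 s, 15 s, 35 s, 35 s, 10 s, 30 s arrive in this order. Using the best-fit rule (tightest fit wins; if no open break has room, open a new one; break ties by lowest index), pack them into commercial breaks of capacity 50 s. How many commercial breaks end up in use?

  10 → break 1 (new)  [load 10/50]
  10 → break 1  [load 20/50]
  15 → break 1  [load 35/50]
  40 → break 2 (new)  [load 40/50]
  15 → break 1  [load 50/50]
  35 → break 3 (new)  [load 35/50]
  35 → break 4 (new)  [load 35/50]
  10 → break 2  [load 50/50]
  30 → break 5 (new)  [load 30/50]
5 commercial breaks opened.

5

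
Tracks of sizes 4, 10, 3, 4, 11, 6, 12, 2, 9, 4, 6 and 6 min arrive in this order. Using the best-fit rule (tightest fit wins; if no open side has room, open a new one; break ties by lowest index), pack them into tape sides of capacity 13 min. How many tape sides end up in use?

  4 → side 1 (new)  [load 4/13]
  10 → side 2 (new)  [load 10/13]
  3 → side 2  [load 13/13]
  4 → side 1  [load 8/13]
  11 → side 3 (new)  [load 11/13]
  6 → side 4 (new)  [load 6/13]
  12 → side 5 (new)  [load 12/13]
  2 → side 3  [load 13/13]
  9 → side 6 (new)  [load 9/13]
  4 → side 6  [load 13/13]
  6 → side 4  [load 12/13]
  6 → side 7 (new)  [load 6/13]
7 tape sides opened.

7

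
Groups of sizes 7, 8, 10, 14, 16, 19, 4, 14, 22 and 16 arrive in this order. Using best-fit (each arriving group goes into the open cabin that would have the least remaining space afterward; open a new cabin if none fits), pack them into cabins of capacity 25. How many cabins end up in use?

7

  7 → cabin 1 (new)  [load 7/25]
  8 → cabin 1  [load 15/25]
  10 → cabin 1  [load 25/25]
  14 → cabin 2 (new)  [load 14/25]
  16 → cabin 3 (new)  [load 16/25]
  19 → cabin 4 (new)  [load 19/25]
  4 → cabin 4  [load 23/25]
  14 → cabin 5 (new)  [load 14/25]
  22 → cabin 6 (new)  [load 22/25]
  16 → cabin 7 (new)  [load 16/25]
7 cabins opened.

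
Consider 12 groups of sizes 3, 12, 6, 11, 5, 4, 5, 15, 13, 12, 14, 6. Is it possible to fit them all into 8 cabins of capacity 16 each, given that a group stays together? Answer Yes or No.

Yes

A valid assignment using 8 cabins:
  cabin 1: 15 = 15
  cabin 2: 14 = 14
  cabin 3: 13 + 3 = 16
  cabin 4: 12 + 4 = 16
  cabin 5: 12 = 12
  cabin 6: 11 + 5 = 16
  cabin 7: 6 + 6 = 12
  cabin 8: 5 = 5
Every load is within 16, so 8 cabins suffice.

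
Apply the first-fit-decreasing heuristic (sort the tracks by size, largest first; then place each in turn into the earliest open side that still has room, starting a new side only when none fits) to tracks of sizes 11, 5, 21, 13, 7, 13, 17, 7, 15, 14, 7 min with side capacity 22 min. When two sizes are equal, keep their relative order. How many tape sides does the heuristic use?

Sorted descending: 21, 17, 15, 14, 13, 13, 11, 7, 7, 7, 5.
  21 → side 1 (new)  [load 21/22]
  17 → side 2 (new)  [load 17/22]
  15 → side 3 (new)  [load 15/22]
  14 → side 4 (new)  [load 14/22]
  13 → side 5 (new)  [load 13/22]
  13 → side 6 (new)  [load 13/22]
  11 → side 7 (new)  [load 11/22]
  7 → side 3  [load 22/22]
  7 → side 4  [load 21/22]
  7 → side 5  [load 20/22]
  5 → side 2  [load 22/22]
7 tape sides opened.

7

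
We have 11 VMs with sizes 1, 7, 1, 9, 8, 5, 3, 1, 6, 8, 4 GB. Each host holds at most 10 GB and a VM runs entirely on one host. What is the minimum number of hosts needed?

Total = 9 + 8 + 8 + 7 + 6 + 5 + 4 + 3 + 1 + 1 + 1 = 53 GB.
Lower bound: ⌈53/10⌉ = 6 hosts.
A packing using 6 hosts:
  host 1: 9 + 1 = 10
  host 2: 8 + 1 + 1 = 10
  host 3: 8 = 8
  host 4: 7 + 3 = 10
  host 5: 6 + 4 = 10
  host 6: 5 = 5
This matches the lower bound, so 6 is optimal.

6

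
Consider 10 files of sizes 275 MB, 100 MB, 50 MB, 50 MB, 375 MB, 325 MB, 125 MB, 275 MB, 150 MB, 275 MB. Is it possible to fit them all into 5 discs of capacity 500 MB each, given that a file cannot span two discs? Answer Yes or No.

Yes

A valid assignment using 5 discs:
  disc 1: 375 + 125 = 500
  disc 2: 325 + 150 = 475
  disc 3: 275 + 100 + 50 + 50 = 475
  disc 4: 275 = 275
  disc 5: 275 = 275
Every load is within 500 MB, so 5 discs suffice.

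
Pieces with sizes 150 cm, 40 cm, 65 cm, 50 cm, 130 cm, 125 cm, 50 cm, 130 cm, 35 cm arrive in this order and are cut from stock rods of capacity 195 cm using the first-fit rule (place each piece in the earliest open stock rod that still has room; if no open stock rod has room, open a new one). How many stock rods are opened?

5

  150 → stock rod 1 (new)  [load 150/195]
  40 → stock rod 1  [load 190/195]
  65 → stock rod 2 (new)  [load 65/195]
  50 → stock rod 2  [load 115/195]
  130 → stock rod 3 (new)  [load 130/195]
  125 → stock rod 4 (new)  [load 125/195]
  50 → stock rod 2  [load 165/195]
  130 → stock rod 5 (new)  [load 130/195]
  35 → stock rod 3  [load 165/195]
5 stock rods opened.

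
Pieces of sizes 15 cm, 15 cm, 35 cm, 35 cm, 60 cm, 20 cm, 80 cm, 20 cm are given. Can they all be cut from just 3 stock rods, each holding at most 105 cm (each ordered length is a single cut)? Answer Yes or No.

A valid assignment using 3 stock rods:
  stock rod 1: 80 + 20 = 100
  stock rod 2: 60 + 35 = 95
  stock rod 3: 35 + 20 + 15 + 15 = 85
Every load is within 105 cm, so 3 stock rods suffice.

Yes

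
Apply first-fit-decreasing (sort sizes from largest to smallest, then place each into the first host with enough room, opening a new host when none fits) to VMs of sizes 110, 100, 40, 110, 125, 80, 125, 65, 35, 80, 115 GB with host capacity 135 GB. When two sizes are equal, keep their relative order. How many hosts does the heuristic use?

Sorted descending: 125, 125, 115, 110, 110, 100, 80, 80, 65, 40, 35.
  125 → host 1 (new)  [load 125/135]
  125 → host 2 (new)  [load 125/135]
  115 → host 3 (new)  [load 115/135]
  110 → host 4 (new)  [load 110/135]
  110 → host 5 (new)  [load 110/135]
  100 → host 6 (new)  [load 100/135]
  80 → host 7 (new)  [load 80/135]
  80 → host 8 (new)  [load 80/135]
  65 → host 9 (new)  [load 65/135]
  40 → host 7  [load 120/135]
  35 → host 6  [load 135/135]
9 hosts opened.

9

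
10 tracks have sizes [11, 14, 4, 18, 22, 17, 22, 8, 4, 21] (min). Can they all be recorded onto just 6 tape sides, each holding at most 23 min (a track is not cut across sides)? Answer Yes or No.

No

Total = 141 min; ⌈141/23⌉ = 7.
At least 7 tape sides are required, but only 6 are allowed.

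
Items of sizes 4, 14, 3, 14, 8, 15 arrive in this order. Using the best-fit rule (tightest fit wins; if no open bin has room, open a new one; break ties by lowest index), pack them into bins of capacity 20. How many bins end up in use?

  4 → bin 1 (new)  [load 4/20]
  14 → bin 1  [load 18/20]
  3 → bin 2 (new)  [load 3/20]
  14 → bin 2  [load 17/20]
  8 → bin 3 (new)  [load 8/20]
  15 → bin 4 (new)  [load 15/20]
4 bins opened.

4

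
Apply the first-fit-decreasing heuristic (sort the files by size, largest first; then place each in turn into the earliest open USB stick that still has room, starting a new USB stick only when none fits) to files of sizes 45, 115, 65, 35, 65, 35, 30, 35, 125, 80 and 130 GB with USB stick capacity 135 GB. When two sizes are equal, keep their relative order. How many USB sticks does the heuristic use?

Sorted descending: 130, 125, 115, 80, 65, 65, 45, 35, 35, 35, 30.
  130 → USB stick 1 (new)  [load 130/135]
  125 → USB stick 2 (new)  [load 125/135]
  115 → USB stick 3 (new)  [load 115/135]
  80 → USB stick 4 (new)  [load 80/135]
  65 → USB stick 5 (new)  [load 65/135]
  65 → USB stick 5  [load 130/135]
  45 → USB stick 4  [load 125/135]
  35 → USB stick 6 (new)  [load 35/135]
  35 → USB stick 6  [load 70/135]
  35 → USB stick 6  [load 105/135]
  30 → USB stick 6  [load 135/135]
6 USB sticks opened.

6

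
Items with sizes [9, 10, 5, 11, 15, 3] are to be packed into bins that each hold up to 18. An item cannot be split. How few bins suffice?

Total = 15 + 11 + 10 + 9 + 5 + 3 = 53.
Lower bound: ⌈53/18⌉ = 3 bins.
A packing using 4 bins:
  bin 1: 15 + 3 = 18
  bin 2: 11 + 5 = 16
  bin 3: 10 = 10
  bin 4: 9 = 9
No arrangement into 3 bins stays within capacity, so 4 is optimal.

4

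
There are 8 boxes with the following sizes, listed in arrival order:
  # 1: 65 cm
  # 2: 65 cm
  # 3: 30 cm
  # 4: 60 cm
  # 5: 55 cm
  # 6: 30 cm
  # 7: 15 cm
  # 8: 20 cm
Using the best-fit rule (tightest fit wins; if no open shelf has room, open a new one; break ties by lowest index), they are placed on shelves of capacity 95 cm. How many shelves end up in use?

  65 → shelf 1 (new)  [load 65/95]
  65 → shelf 2 (new)  [load 65/95]
  30 → shelf 1  [load 95/95]
  60 → shelf 3 (new)  [load 60/95]
  55 → shelf 4 (new)  [load 55/95]
  30 → shelf 2  [load 95/95]
  15 → shelf 3  [load 75/95]
  20 → shelf 3  [load 95/95]
4 shelves opened.

4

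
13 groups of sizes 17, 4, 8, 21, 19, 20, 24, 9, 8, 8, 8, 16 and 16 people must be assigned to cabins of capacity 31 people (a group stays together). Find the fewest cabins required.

Total = 24 + 21 + 20 + 19 + 17 + 16 + 16 + 9 + 8 + 8 + 8 + 8 + 4 = 178 people.
Lower bound: ⌈178/31⌉ = 6 cabins.
Also, 7 groups each exceed 31/2 people, and no two of those can share a cabin, so at least 7 cabins are needed.
A packing using 7 cabins:
  cabin 1: 24 + 4 = 28
  cabin 2: 21 + 9 = 30
  cabin 3: 20 + 8 = 28
  cabin 4: 19 + 8 = 27
  cabin 5: 17 + 8 = 25
  cabin 6: 16 + 8 = 24
  cabin 7: 16 = 16
This matches the lower bound, so 7 is optimal.

7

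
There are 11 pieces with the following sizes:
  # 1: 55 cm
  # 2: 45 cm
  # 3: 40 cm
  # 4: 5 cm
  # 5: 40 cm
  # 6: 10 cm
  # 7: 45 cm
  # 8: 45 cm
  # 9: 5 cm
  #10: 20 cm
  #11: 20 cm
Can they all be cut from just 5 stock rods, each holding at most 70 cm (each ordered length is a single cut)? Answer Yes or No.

Total = 330 cm; ⌈330/70⌉ = 5.
6 pieces each exceed half the capacity and cannot share a stock rod, forcing at least 6 stock rods.
At least 6 stock rods are required, but only 5 are allowed.

No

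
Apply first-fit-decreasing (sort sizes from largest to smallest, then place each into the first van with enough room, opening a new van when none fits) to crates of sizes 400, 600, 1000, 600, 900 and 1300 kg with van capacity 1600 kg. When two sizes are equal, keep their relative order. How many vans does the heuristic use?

Sorted descending: 1300, 1000, 900, 600, 600, 400.
  1300 → van 1 (new)  [load 1300/1600]
  1000 → van 2 (new)  [load 1000/1600]
  900 → van 3 (new)  [load 900/1600]
  600 → van 2  [load 1600/1600]
  600 → van 3  [load 1500/1600]
  400 → van 4 (new)  [load 400/1600]
4 vans opened.

4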